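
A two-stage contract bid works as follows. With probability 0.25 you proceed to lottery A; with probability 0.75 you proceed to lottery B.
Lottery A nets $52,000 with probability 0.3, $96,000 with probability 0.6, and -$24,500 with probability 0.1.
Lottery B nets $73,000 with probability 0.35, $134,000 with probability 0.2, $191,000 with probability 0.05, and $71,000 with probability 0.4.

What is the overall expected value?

EV(A) = 0.3 × 52000 + 0.6 × 96000 + 0.1 × (-24500) = 15600 + 57600 − 2450 = 70750
EV(B) = 0.35 × 73000 + 0.2 × 134000 + 0.05 × 191000 + 0.4 × 71000 = 25550 + 26800 + 9550 + 28400 = 90300
Overall = 0.25 × 70750 + 0.75 × 90300 = 17687.5 + 67725 = 85412.5

$85,412.50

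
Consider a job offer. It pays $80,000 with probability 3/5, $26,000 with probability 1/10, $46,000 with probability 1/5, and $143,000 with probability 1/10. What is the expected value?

$74,100

EV = 3/5 × 80000 + 1/10 × 26000 + 1/5 × 46000 + 1/10 × 143000 = 48000 + 2600 + 9200 + 14300 = 74100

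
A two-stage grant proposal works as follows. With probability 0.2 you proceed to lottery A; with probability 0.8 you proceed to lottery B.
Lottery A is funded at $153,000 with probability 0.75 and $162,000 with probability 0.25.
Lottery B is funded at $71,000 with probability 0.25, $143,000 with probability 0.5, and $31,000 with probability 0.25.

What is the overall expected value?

$108,650

EV(A) = 0.75 × 153000 + 0.25 × 162000 = 114750 + 40500 = 155250
EV(B) = 0.25 × 71000 + 0.5 × 143000 + 0.25 × 31000 = 17750 + 71500 + 7750 = 97000
Overall = 0.2 × 155250 + 0.8 × 97000 = 31050 + 77600 = 108650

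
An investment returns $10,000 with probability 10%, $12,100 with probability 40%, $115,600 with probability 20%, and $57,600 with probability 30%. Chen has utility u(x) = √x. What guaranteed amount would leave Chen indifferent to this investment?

$37,636

E[u] = 0.1·√10000 + 0.4·√12100 + 0.2·√115600 + 0.3·√57600 = 0.1·100 + 0.4·110 + 0.2·340 + 0.3·240 = 194
CE = (194)² = 37636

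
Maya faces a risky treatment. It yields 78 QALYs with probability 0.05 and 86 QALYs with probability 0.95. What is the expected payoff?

EV = 0.05 × 78 + 0.95 × 86 = 3.9 + 81.7 = 85.6

85.6 QALYs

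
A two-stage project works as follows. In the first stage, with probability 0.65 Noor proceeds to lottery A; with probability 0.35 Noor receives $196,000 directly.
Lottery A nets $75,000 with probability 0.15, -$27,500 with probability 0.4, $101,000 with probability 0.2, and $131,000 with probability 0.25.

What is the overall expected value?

$103,180

EV(A) = 0.15 × 75000 + 0.4 × (-27500) + 0.2 × 101000 + 0.25 × 131000 = 11250 − 11000 + 20200 + 32750 = 53200
Branch B: 196000 (certain)
Overall = 0.65 × 53200 + 0.35 × 196000 = 34580 + 68600 = 103180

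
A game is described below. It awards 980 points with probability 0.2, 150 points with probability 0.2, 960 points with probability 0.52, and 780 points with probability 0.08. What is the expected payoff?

EV = 0.2 × 980 + 0.2 × 150 + 0.52 × 960 + 0.08 × 780 = 196 + 30 + 499.2 + 62.4 = 787.6

787.6 points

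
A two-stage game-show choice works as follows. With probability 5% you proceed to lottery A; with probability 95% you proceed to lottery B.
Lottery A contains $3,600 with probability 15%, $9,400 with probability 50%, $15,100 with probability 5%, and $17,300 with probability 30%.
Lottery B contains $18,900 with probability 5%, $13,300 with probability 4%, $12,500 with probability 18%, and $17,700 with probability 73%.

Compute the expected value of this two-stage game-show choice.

$16,374.85

EV(A) = 0.15 × 3600 + 0.5 × 9400 + 0.05 × 15100 + 0.3 × 17300 = 540 + 4700 + 755 + 5190 = 11185
EV(B) = 0.05 × 18900 + 0.04 × 13300 + 0.18 × 12500 + 0.73 × 17700 = 945 + 532 + 2250 + 12921 = 16648
Overall = 0.05 × 11185 + 0.95 × 16648 = 559.25 + 15815.6 = 16374.85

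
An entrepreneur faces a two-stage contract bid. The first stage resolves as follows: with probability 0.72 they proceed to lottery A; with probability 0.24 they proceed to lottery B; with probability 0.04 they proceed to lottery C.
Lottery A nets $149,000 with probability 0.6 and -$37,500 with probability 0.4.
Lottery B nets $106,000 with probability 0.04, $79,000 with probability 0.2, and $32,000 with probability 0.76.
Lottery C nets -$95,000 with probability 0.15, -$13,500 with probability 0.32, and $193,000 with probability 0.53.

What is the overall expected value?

EV(A) = 0.6 × 149000 + 0.4 × (-37500) = 89400 − 15000 = 74400
EV(B) = 0.04 × 106000 + 0.2 × 79000 + 0.76 × 32000 = 4240 + 15800 + 24320 = 44360
EV(C) = 0.15 × (-95000) + 0.32 × (-13500) + 0.53 × 193000 = -14250 − 4320 + 102290 = 83720
Overall = 0.72 × 74400 + 0.24 × 44360 + 0.04 × 83720 = 53568 + 10646.4 + 3348.8 = 67563.2

$67,563.20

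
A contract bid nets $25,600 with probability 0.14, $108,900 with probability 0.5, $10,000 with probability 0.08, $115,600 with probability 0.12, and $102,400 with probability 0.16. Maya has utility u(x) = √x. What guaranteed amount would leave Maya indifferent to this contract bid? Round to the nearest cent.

$82,598.76

E[u] = 0.14·√25600 + 0.5·√108900 + 0.08·√10000 + 0.12·√115600 + 0.16·√102400 = 0.14·160 + 0.5·330 + 0.08·100 + 0.12·340 + 0.16·320 = 287.4
CE = (287.4)² = 82598.76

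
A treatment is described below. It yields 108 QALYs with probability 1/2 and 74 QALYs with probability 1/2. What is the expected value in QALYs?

91 QALYs

EV = 1/2 × 108 + 1/2 × 74 = 54 + 37 = 91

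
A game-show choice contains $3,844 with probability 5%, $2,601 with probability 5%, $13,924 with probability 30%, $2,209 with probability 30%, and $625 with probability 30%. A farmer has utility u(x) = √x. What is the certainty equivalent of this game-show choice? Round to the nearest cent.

E[u] = 0.05·√3844 + 0.05·√2601 + 0.3·√13924 + 0.3·√2209 + 0.3·√625 = 0.05·62 + 0.05·51 + 0.3·118 + 0.3·47 + 0.3·25 = 62.65
CE = (62.65)² = 3925.0225

$3,925.02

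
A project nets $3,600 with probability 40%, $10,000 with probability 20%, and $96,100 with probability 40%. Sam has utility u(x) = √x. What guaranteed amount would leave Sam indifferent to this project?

$28,224

E[u] = 0.4·√3600 + 0.2·√10000 + 0.4·√96100 = 0.4·60 + 0.2·100 + 0.4·310 = 168
CE = (168)² = 28224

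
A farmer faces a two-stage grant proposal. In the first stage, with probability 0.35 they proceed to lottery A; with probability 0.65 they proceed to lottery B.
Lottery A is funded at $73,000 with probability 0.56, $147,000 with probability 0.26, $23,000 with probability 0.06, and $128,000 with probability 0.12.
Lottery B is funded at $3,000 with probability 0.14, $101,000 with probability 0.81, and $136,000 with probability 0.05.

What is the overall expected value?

EV(A) = 0.56 × 73000 + 0.26 × 147000 + 0.06 × 23000 + 0.12 × 128000 = 40880 + 38220 + 1380 + 15360 = 95840
EV(B) = 0.14 × 3000 + 0.81 × 101000 + 0.05 × 136000 = 420 + 81810 + 6800 = 89030
Overall = 0.35 × 95840 + 0.65 × 89030 = 33544 + 57869.5 = 91413.5

$91,413.50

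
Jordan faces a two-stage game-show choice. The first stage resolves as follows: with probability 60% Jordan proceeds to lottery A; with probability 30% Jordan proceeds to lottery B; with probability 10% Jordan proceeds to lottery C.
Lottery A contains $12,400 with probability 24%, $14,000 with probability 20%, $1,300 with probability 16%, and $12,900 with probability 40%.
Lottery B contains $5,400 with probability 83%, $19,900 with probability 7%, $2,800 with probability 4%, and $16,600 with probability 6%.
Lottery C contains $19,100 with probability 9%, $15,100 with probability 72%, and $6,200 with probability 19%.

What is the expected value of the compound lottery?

EV(A) = 0.24 × 12400 + 0.2 × 14000 + 0.16 × 1300 + 0.4 × 12900 = 2976 + 2800 + 208 + 5160 = 11144
EV(B) = 0.83 × 5400 + 0.07 × 19900 + 0.04 × 2800 + 0.06 × 16600 = 4482 + 1393 + 112 + 996 = 6983
EV(C) = 0.09 × 19100 + 0.72 × 15100 + 0.19 × 6200 = 1719 + 10872 + 1178 = 13769
Overall = 0.6 × 11144 + 0.3 × 6983 + 0.1 × 13769 = 6686.4 + 2094.9 + 1376.9 = 10158.2

$10,158.20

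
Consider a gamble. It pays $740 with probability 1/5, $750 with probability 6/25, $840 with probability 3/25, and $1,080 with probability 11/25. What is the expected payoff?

EV = 1/5 × 740 + 6/25 × 750 + 3/25 × 840 + 11/25 × 1080 = 148 + 180 + 100.8 + 475.2 = 904

$904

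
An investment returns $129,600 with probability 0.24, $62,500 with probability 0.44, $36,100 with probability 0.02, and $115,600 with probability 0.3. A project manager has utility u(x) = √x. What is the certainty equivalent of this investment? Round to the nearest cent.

E[u] = 0.24·√129600 + 0.44·√62500 + 0.02·√36100 + 0.3·√115600 = 0.24·360 + 0.44·250 + 0.02·190 + 0.3·340 = 302.2
CE = (302.2)² = 91324.84

$91,324.84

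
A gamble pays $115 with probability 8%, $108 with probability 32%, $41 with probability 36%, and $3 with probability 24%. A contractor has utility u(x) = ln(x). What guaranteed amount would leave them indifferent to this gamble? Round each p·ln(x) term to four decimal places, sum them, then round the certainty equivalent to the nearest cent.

E[u] = 0.08·ln(115) + 0.32·ln(108) + 0.36·ln(41) + 0.24·ln(3) = 0.3796 + 1.4983 + 1.3369 + 0.2637 = 3.4785
CE = e^3.4785 ≈ 32.41

$32.41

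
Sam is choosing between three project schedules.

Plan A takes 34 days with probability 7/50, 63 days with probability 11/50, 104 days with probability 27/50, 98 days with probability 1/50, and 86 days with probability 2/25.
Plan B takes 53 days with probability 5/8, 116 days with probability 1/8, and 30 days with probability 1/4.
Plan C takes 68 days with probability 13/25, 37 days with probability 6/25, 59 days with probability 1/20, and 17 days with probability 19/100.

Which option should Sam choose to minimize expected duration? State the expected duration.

Plan A = 7/50 × 34 + 11/50 × 63 + 27/50 × 104 + 1/50 × 98 + 2/25 × 86 = 4.76 + 13.86 + 56.16 + 1.96 + 6.88 = 83.62
Plan B = 5/8 × 53 + 1/8 × 116 + 1/4 × 30 = 33.125 + 14.5 + 7.5 = 55.125
Plan C = 13/25 × 68 + 6/25 × 37 + 1/20 × 59 + 19/100 × 17 = 35.36 + 8.88 + 2.95 + 3.23 = 50.42

Plan C (50.42 days)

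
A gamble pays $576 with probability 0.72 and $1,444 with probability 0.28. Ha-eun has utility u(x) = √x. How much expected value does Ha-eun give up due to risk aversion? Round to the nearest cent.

$39.51

E[u] = 0.72·√576 + 0.28·√1444 = 0.72·24 + 0.28·38 = 27.92
CE = (27.92)² = 779.5264
Risk premium = EV − CE = 819.04 − 779.5264 = 39.5136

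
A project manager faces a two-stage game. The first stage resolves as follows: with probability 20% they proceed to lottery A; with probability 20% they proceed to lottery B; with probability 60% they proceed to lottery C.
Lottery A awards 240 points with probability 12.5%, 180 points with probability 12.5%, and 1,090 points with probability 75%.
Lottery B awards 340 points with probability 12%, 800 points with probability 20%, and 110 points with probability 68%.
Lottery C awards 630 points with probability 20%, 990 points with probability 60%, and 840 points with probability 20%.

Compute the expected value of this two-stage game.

761.92 points

EV(A) = 0.125 × 240 + 0.125 × 180 + 0.75 × 1090 = 30 + 22.5 + 817.5 = 870
EV(B) = 0.12 × 340 + 0.2 × 800 + 0.68 × 110 = 40.8 + 160 + 74.8 = 275.6
EV(C) = 0.2 × 630 + 0.6 × 990 + 0.2 × 840 = 126 + 594 + 168 = 888
Overall = 0.2 × 870 + 0.2 × 275.6 + 0.6 × 888 = 174 + 55.12 + 532.8 = 761.92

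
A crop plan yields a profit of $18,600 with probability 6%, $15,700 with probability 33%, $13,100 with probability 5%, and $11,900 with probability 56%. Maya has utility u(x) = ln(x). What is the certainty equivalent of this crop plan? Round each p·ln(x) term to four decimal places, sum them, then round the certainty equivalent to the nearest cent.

E[u] = 0.06·ln(18600) + 0.33·ln(15700) + 0.05·ln(13100) + 0.56·ln(11900) = 0.5899 + 3.1883 + 0.4740 + 5.2552 = 9.5074
CE = e^9.5074 ≈ 13458.96

$13,458.96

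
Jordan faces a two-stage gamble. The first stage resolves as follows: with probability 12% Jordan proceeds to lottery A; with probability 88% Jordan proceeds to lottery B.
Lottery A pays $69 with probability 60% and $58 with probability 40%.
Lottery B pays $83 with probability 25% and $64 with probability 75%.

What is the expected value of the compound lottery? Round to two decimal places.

$68.25

EV(A) = 0.6 × 69 + 0.4 × 58 = 41.4 + 23.2 = 64.6
EV(B) = 0.25 × 83 + 0.75 × 64 = 20.75 + 48 = 68.75
Overall = 0.12 × 64.6 + 0.88 × 68.75 = 7.752 + 60.5 = 68.252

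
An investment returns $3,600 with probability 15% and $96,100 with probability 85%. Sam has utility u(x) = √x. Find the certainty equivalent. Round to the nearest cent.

E[u] = 0.15·√3600 + 0.85·√96100 = 0.15·60 + 0.85·310 = 272.5
CE = (272.5)² = 74256.25

$74,256.25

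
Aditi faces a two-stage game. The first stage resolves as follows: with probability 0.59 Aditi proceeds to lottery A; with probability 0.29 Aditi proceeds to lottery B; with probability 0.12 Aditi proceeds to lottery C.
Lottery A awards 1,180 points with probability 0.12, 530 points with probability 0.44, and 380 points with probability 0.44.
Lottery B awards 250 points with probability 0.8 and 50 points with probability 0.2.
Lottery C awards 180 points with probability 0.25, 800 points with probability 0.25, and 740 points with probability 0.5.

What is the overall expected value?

EV(A) = 0.12 × 1180 + 0.44 × 530 + 0.44 × 380 = 141.6 + 233.2 + 167.2 = 542
EV(B) = 0.8 × 250 + 0.2 × 50 = 200 + 10 = 210
EV(C) = 0.25 × 180 + 0.25 × 800 + 0.5 × 740 = 45 + 200 + 370 = 615
Overall = 0.59 × 542 + 0.29 × 210 + 0.12 × 615 = 319.78 + 60.9 + 73.8 = 454.48

454.48 points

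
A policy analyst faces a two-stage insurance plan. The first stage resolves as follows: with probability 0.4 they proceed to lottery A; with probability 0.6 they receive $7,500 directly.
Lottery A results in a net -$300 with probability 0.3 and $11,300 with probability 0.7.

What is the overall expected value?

$7,628

EV(A) = 0.3 × (-300) + 0.7 × 11300 = -90 + 7910 = 7820
Branch B: 7500 (certain)
Overall = 0.4 × 7820 + 0.6 × 7500 = 3128 + 4500 = 7628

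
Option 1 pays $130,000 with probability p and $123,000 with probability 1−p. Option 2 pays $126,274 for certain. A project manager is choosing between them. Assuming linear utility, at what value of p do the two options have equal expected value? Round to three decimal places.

p = 0.468

p·130000 + (1−p)·123000 = 126274
7000p + 123000 = 126274
p = (126274 − 123000) / 7000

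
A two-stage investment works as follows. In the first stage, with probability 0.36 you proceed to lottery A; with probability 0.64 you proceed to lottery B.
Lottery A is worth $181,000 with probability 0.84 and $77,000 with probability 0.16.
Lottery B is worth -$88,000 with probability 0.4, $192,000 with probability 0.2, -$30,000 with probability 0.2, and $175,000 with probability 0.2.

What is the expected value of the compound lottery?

EV(A) = 0.84 × 181000 + 0.16 × 77000 = 152040 + 12320 = 164360
EV(B) = 0.4 × (-88000) + 0.2 × 192000 + 0.2 × (-30000) + 0.2 × 175000 = -35200 + 38400 − 6000 + 35000 = 32200
Overall = 0.36 × 164360 + 0.64 × 32200 = 59169.6 + 20608 = 79777.6

$79,777.60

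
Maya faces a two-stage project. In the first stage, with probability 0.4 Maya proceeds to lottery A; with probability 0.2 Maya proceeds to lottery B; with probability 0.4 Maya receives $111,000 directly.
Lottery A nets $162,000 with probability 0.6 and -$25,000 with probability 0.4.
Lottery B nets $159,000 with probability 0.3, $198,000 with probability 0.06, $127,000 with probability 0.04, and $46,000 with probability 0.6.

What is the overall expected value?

$97,732

EV(A) = 0.6 × 162000 + 0.4 × (-25000) = 97200 − 10000 = 87200
EV(B) = 0.3 × 159000 + 0.06 × 198000 + 0.04 × 127000 + 0.6 × 46000 = 47700 + 11880 + 5080 + 27600 = 92260
Branch C: 111000 (certain)
Overall = 0.4 × 87200 + 0.2 × 92260 + 0.4 × 111000 = 34880 + 18452 + 44400 = 97732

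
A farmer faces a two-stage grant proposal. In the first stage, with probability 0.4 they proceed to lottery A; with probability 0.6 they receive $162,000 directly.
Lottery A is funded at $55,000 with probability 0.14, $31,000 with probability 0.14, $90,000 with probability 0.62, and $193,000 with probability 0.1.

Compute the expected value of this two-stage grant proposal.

EV(A) = 0.14 × 55000 + 0.14 × 31000 + 0.62 × 90000 + 0.1 × 193000 = 7700 + 4340 + 55800 + 19300 = 87140
Branch B: 162000 (certain)
Overall = 0.4 × 87140 + 0.6 × 162000 = 34856 + 97200 = 132056

$132,056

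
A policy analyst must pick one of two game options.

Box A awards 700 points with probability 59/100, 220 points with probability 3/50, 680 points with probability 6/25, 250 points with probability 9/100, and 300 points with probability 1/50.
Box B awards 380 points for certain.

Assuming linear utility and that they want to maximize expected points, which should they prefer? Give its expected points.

Box A = 59/100 × 700 + 3/50 × 220 + 6/25 × 680 + 9/100 × 250 + 1/50 × 300 = 413 + 13.2 + 163.2 + 22.5 + 6 = 617.9
Box B: 380 (certain)

Box A (617.9 points)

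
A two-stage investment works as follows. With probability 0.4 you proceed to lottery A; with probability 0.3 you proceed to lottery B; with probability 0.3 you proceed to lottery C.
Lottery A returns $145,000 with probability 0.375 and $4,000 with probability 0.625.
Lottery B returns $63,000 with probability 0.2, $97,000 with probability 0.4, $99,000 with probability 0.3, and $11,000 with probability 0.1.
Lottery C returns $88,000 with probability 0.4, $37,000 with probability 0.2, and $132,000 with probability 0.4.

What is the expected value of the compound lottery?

EV(A) = 0.375 × 145000 + 0.625 × 4000 = 54375 + 2500 = 56875
EV(B) = 0.2 × 63000 + 0.4 × 97000 + 0.3 × 99000 + 0.1 × 11000 = 12600 + 38800 + 29700 + 1100 = 82200
EV(C) = 0.4 × 88000 + 0.2 × 37000 + 0.4 × 132000 = 35200 + 7400 + 52800 = 95400
Overall = 0.4 × 56875 + 0.3 × 82200 + 0.3 × 95400 = 22750 + 24660 + 28620 = 76030

$76,030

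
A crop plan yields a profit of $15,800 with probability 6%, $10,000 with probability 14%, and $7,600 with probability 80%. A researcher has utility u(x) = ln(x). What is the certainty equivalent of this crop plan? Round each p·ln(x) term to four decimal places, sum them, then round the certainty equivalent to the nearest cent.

E[u] = 0.06·ln(15800) + 0.14·ln(10000) + 0.8·ln(7600) = 0.5801 + 1.2894 + 7.1487 = 9.0182
CE = e^9.0182 ≈ 8251.91

$8,251.91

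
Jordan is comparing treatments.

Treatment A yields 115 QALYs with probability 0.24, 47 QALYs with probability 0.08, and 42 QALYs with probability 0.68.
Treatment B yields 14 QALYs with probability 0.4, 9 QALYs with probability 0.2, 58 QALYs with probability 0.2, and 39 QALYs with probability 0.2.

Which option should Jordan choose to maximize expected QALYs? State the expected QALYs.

Treatment A = 0.24 × 115 + 0.08 × 47 + 0.68 × 42 = 27.6 + 3.76 + 28.56 = 59.92
Treatment B = 0.4 × 14 + 0.2 × 9 + 0.2 × 58 + 0.2 × 39 = 5.6 + 1.8 + 11.6 + 7.8 = 26.8

Treatment A (59.92 QALYs)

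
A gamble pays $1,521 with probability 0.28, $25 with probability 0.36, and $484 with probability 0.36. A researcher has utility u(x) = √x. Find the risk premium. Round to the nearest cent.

E[u] = 0.28·√1521 + 0.36·√25 + 0.36·√484 = 0.28·39 + 0.36·5 + 0.36·22 = 20.64
CE = (20.64)² = 426.0096
Risk premium = EV − CE = 609.12 − 426.0096 = 183.1104

$183.11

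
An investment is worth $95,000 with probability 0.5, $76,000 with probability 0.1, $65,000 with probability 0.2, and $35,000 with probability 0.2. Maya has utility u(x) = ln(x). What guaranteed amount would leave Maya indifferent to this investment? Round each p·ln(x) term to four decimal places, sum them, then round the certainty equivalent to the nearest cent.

E[u] = 0.5·ln(95000) + 0.1·ln(76000) + 0.2·ln(65000) + 0.2·ln(35000) = 5.7308 + 1.1238 + 2.2164 + 2.0926 = 11.1636
CE = e^11.1636 ≈ 70516.36

$70,516.36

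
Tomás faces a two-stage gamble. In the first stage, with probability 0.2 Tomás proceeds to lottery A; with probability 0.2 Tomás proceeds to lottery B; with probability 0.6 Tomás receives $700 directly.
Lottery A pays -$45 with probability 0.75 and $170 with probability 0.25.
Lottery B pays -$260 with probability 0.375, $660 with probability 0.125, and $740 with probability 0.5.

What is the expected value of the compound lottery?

EV(A) = 0.75 × (-45) + 0.25 × 170 = -33.75 + 42.5 = 8.75
EV(B) = 0.375 × (-260) + 0.125 × 660 + 0.5 × 740 = -97.5 + 82.5 + 370 = 355
Branch C: 700 (certain)
Overall = 0.2 × 8.75 + 0.2 × 355 + 0.6 × 700 = 1.75 + 71 + 420 = 492.75

$492.75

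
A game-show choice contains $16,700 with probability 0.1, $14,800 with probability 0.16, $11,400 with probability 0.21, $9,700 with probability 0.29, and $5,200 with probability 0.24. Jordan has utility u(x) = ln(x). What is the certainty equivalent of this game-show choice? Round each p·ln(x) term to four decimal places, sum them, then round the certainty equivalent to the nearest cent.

E[u] = 0.1·ln(16700) + 0.16·ln(14800) + 0.21·ln(11400) + 0.29·ln(9700) + 0.24·ln(5200) = 0.9723 + 1.5364 + 1.9617 + 2.6622 + 2.0535 = 9.1861
CE = e^9.1861 ≈ 9760.51

$9,760.51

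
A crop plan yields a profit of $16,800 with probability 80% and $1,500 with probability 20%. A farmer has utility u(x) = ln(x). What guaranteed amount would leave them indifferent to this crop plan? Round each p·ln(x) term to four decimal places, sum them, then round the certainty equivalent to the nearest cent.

$10,361.99

E[u] = 0.8·ln(16800) + 0.2·ln(1500) = 7.7833 + 1.4626 = 9.2459
CE = e^9.2459 ≈ 10361.99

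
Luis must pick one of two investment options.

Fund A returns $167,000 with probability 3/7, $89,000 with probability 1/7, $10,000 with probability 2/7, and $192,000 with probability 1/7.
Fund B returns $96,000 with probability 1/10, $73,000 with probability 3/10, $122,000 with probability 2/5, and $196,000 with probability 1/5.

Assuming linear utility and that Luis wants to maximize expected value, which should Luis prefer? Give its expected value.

Fund A = 3/7 × 167000 + 1/7 × 89000 + 2/7 × 10000 + 1/7 × 192000 = 71571.4286 + 12714.2857 + 2857.1429 + 27428.5714 = 114571.4286
Fund B = 1/10 × 96000 + 3/10 × 73000 + 2/5 × 122000 + 1/5 × 196000 = 9600 + 21900 + 48800 + 39200 = 119500

Fund B ($119,500)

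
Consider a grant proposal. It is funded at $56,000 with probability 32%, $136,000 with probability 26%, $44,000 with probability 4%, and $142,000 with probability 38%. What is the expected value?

EV = 0.32 × 56000 + 0.26 × 136000 + 0.04 × 44000 + 0.38 × 142000 = 17920 + 35360 + 1760 + 53960 = 109000

$109,000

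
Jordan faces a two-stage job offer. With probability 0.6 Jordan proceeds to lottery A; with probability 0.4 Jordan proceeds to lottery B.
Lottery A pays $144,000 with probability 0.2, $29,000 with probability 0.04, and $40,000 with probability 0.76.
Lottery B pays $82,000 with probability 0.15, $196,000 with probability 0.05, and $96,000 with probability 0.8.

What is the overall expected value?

EV(A) = 0.2 × 144000 + 0.04 × 29000 + 0.76 × 40000 = 28800 + 1160 + 30400 = 60360
EV(B) = 0.15 × 82000 + 0.05 × 196000 + 0.8 × 96000 = 12300 + 9800 + 76800 = 98900
Overall = 0.6 × 60360 + 0.4 × 98900 = 36216 + 39560 = 75776

$75,776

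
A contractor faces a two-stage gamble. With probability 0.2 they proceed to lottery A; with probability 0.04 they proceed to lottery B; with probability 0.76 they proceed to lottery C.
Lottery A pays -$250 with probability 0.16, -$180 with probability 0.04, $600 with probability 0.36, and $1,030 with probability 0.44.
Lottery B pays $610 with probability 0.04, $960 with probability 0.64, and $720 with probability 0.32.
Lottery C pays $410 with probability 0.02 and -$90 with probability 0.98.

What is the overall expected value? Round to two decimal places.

$98.37

EV(A) = 0.16 × (-250) + 0.04 × (-180) + 0.36 × 600 + 0.44 × 1030 = -40 − 7.2 + 216 + 453.2 = 622
EV(B) = 0.04 × 610 + 0.64 × 960 + 0.32 × 720 = 24.4 + 614.4 + 230.4 = 869.2
EV(C) = 0.02 × 410 + 0.98 × (-90) = 8.2 − 88.2 = -80
Overall = 0.2 × 622 + 0.04 × 869.2 + 0.76 × (-80) = 124.4 + 34.768 − 60.8 = 98.368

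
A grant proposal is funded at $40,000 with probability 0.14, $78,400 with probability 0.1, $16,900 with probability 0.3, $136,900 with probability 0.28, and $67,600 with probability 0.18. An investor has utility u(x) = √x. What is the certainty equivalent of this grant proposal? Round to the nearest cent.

E[u] = 0.14·√40000 + 0.1·√78400 + 0.3·√16900 + 0.28·√136900 + 0.18·√67600 = 0.14·200 + 0.1·280 + 0.3·130 + 0.28·370 + 0.18·260 = 245.4
CE = (245.4)² = 60221.16

$60,221.16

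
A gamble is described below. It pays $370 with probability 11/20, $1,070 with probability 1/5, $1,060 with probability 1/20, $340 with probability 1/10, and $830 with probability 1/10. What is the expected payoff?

EV = 11/20 × 370 + 1/5 × 1070 + 1/20 × 1060 + 1/10 × 340 + 1/10 × 830 = 203.5 + 214 + 53 + 34 + 83 = 587.5

$587.50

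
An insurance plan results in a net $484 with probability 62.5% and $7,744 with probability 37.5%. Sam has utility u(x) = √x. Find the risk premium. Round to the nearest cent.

E[u] = 0.625·√484 + 0.375·√7744 = 0.625·22 + 0.375·88 = 46.75
CE = (46.75)² = 2185.5625
Risk premium = EV − CE = 3206.5 − 2185.5625 = 1020.9375

$1,020.94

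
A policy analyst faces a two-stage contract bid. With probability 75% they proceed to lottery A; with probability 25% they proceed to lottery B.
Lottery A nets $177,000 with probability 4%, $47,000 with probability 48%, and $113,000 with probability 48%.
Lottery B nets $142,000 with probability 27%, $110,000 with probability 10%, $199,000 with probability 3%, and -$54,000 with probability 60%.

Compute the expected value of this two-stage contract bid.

EV(A) = 0.04 × 177000 + 0.48 × 47000 + 0.48 × 113000 = 7080 + 22560 + 54240 = 83880
EV(B) = 0.27 × 142000 + 0.1 × 110000 + 0.03 × 199000 + 0.6 × (-54000) = 38340 + 11000 + 5970 − 32400 = 22910
Overall = 0.75 × 83880 + 0.25 × 22910 = 62910 + 5727.5 = 68637.5

$68,637.50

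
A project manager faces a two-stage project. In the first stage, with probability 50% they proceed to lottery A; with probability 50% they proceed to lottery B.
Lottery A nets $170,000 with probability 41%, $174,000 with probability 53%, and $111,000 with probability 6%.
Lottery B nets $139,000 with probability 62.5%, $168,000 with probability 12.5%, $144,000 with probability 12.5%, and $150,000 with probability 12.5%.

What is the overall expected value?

EV(A) = 0.41 × 170000 + 0.53 × 174000 + 0.06 × 111000 = 69700 + 92220 + 6660 = 168580
EV(B) = 0.625 × 139000 + 0.125 × 168000 + 0.125 × 144000 + 0.125 × 150000 = 86875 + 21000 + 18000 + 18750 = 144625
Overall = 0.5 × 168580 + 0.5 × 144625 = 84290 + 72312.5 = 156602.5

$156,602.50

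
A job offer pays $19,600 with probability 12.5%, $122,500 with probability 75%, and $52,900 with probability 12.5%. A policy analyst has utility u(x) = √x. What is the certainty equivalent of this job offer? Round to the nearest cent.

E[u] = 0.125·√19600 + 0.75·√122500 + 0.125·√52900 = 0.125·140 + 0.75·350 + 0.125·230 = 308.75
CE = (308.75)² = 95326.5625

$95,326.56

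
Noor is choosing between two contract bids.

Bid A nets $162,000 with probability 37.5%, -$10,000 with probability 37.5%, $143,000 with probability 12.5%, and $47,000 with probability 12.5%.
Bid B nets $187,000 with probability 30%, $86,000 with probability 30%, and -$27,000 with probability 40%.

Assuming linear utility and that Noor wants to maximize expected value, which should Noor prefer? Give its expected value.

Bid A ($80,750)

Bid A = 0.375 × 162000 + 0.375 × (-10000) + 0.125 × 143000 + 0.125 × 47000 = 60750 − 3750 + 17875 + 5875 = 80750
Bid B = 0.3 × 187000 + 0.3 × 86000 + 0.4 × (-27000) = 56100 + 25800 − 10800 = 71100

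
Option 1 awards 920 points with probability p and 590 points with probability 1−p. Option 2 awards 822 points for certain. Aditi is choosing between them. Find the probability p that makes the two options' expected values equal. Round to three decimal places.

p·920 + (1−p)·590 = 822
330p + 590 = 822
p = (822 − 590) / 330

p = 0.703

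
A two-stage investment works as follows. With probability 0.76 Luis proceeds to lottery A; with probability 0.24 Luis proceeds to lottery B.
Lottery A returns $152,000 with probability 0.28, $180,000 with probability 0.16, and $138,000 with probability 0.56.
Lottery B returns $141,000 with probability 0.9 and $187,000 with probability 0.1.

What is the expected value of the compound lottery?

$147,910.40

EV(A) = 0.28 × 152000 + 0.16 × 180000 + 0.56 × 138000 = 42560 + 28800 + 77280 = 148640
EV(B) = 0.9 × 141000 + 0.1 × 187000 = 126900 + 18700 = 145600
Overall = 0.76 × 148640 + 0.24 × 145600 = 112966.4 + 34944 = 147910.4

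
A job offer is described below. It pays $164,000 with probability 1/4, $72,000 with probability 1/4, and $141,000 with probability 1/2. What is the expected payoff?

$129,500

EV = 1/4 × 164000 + 1/4 × 72000 + 1/2 × 141000 = 41000 + 18000 + 70500 = 129500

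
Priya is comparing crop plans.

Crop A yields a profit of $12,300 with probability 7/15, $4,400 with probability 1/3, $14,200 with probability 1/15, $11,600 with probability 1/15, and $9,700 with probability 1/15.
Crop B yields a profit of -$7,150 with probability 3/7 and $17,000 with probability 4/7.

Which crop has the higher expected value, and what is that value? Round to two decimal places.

Crop A ($9,573.33)

Crop A = 7/15 × 12300 + 1/3 × 4400 + 1/15 × 14200 + 1/15 × 11600 + 1/15 × 9700 = 5740 + 1466.6667 + 946.6667 + 773.3333 + 646.6667 = 9573.3333
Crop B = 3/7 × (-7150) + 4/7 × 17000 = -3064.2857 + 9714.2857 = 6650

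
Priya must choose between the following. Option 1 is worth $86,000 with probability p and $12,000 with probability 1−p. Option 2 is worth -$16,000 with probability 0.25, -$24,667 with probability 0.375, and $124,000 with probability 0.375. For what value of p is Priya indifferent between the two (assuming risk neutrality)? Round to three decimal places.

EV(Option 2) = 0.25 × (-16000) + 0.375 × (-24667) + 0.375 × 124000 = -4000 − 9250.125 + 46500 = 33249.875
p·86000 + (1−p)·12000 = 33249.875
74000p + 12000 = 33249.875
p = (33249.875 − 12000) / 74000

p = 0.287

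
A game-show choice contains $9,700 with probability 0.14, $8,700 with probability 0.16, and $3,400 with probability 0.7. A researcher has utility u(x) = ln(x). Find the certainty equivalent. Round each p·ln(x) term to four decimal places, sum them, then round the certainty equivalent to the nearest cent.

$4,576.55

E[u] = 0.14·ln(9700) + 0.16·ln(8700) + 0.7·ln(3400) = 1.2852 + 1.4514 + 5.6921 = 8.4287
CE = e^8.4287 ≈ 4576.55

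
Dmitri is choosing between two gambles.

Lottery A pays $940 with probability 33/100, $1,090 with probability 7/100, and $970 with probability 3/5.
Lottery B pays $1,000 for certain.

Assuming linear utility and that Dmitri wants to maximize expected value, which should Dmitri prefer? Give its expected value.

Lottery A = 33/100 × 940 + 7/100 × 1090 + 3/5 × 970 = 310.2 + 76.3 + 582 = 968.5
Lottery B: 1000 (certain)

Lottery B ($1,000)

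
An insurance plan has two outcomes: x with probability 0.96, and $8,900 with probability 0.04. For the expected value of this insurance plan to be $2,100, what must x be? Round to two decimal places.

0.96·x + 0.04·8900 = 2100
0.96·x = 2100 − 356 = 1744
x = 1744 / 0.96 = 1816.6667

x = $1,816.67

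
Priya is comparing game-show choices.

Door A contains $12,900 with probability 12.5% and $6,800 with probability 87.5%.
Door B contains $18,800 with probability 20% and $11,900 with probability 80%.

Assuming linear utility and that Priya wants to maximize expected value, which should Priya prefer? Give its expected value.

Door A = 0.125 × 12900 + 0.875 × 6800 = 1612.5 + 5950 = 7562.5
Door B = 0.2 × 18800 + 0.8 × 11900 = 3760 + 9520 = 13280

Door B ($13,280)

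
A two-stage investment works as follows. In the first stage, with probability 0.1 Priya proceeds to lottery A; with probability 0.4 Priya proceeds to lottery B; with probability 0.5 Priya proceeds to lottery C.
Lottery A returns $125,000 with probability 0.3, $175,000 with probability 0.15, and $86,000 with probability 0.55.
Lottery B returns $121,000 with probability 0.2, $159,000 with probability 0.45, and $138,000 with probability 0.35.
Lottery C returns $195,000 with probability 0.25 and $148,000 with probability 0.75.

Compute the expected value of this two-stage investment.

$148,600

EV(A) = 0.3 × 125000 + 0.15 × 175000 + 0.55 × 86000 = 37500 + 26250 + 47300 = 111050
EV(B) = 0.2 × 121000 + 0.45 × 159000 + 0.35 × 138000 = 24200 + 71550 + 48300 = 144050
EV(C) = 0.25 × 195000 + 0.75 × 148000 = 48750 + 111000 = 159750
Overall = 0.1 × 111050 + 0.4 × 144050 + 0.5 × 159750 = 11105 + 57620 + 79875 = 148600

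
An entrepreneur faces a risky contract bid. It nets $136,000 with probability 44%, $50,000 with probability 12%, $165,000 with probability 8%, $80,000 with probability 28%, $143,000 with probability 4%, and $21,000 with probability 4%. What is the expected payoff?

$108,000

EV = 0.44 × 136000 + 0.12 × 50000 + 0.08 × 165000 + 0.28 × 80000 + 0.04 × 143000 + 0.04 × 21000 = 59840 + 6000 + 13200 + 22400 + 5720 + 840 = 108000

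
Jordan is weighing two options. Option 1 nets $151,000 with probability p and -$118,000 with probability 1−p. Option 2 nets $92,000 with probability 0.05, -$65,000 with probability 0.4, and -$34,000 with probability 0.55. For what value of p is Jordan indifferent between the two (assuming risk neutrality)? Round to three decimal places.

p = 0.290

EV(Option 2) = 0.05 × 92000 + 0.4 × (-65000) + 0.55 × (-34000) = 4600 − 26000 − 18700 = -40100
p·151000 + (1−p)·(-118000) = -40100
269000p − 118000 = -40100
p = (-40100 + 118000) / 269000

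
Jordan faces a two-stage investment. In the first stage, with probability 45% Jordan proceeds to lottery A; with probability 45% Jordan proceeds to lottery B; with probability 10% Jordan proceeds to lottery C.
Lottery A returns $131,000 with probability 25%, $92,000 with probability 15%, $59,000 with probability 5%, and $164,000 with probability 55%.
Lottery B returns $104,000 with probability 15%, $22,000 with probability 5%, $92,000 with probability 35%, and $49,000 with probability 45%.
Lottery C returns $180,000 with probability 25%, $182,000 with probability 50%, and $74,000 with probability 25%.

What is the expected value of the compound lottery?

EV(A) = 0.25 × 131000 + 0.15 × 92000 + 0.05 × 59000 + 0.55 × 164000 = 32750 + 13800 + 2950 + 90200 = 139700
EV(B) = 0.15 × 104000 + 0.05 × 22000 + 0.35 × 92000 + 0.45 × 49000 = 15600 + 1100 + 32200 + 22050 = 70950
EV(C) = 0.25 × 180000 + 0.5 × 182000 + 0.25 × 74000 = 45000 + 91000 + 18500 = 154500
Overall = 0.45 × 139700 + 0.45 × 70950 + 0.1 × 154500 = 62865 + 31927.5 + 15450 = 110242.5

$110,242.50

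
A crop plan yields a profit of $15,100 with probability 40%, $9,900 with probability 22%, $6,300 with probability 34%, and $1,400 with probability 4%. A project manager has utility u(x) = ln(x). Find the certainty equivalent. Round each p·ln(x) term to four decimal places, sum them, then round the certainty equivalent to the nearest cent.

$9,295.63

E[u] = 0.4·ln(15100) + 0.22·ln(9900) + 0.34·ln(6300) + 0.04·ln(1400) = 3.8490 + 2.0241 + 2.9744 + 0.2898 = 9.1373
CE = e^9.1373 ≈ 9295.63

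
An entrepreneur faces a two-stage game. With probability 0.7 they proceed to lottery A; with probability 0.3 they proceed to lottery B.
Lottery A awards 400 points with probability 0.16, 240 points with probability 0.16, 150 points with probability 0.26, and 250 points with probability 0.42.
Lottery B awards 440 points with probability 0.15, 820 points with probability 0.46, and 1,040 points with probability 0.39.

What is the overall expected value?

427.12 points

EV(A) = 0.16 × 400 + 0.16 × 240 + 0.26 × 150 + 0.42 × 250 = 64 + 38.4 + 39 + 105 = 246.4
EV(B) = 0.15 × 440 + 0.46 × 820 + 0.39 × 1040 = 66 + 377.2 + 405.6 = 848.8
Overall = 0.7 × 246.4 + 0.3 × 848.8 = 172.48 + 254.64 = 427.12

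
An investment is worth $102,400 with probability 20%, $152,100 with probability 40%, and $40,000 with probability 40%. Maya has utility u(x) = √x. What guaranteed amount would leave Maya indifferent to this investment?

E[u] = 0.2·√102400 + 0.4·√152100 + 0.4·√40000 = 0.2·320 + 0.4·390 + 0.4·200 = 300
CE = (300)² = 90000

$90,000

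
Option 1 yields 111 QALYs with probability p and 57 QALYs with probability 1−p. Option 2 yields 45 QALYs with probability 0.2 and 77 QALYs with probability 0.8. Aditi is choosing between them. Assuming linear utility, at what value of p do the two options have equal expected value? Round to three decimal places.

EV(Option 2) = 0.2 × 45 + 0.8 × 77 = 9 + 61.6 = 70.6
p·111 + (1−p)·57 = 70.6
54p + 57 = 70.6
p = (70.6 − 57) / 54

p = 0.252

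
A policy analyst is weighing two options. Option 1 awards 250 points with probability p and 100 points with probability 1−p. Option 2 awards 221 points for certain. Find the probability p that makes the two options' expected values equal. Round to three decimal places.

p·250 + (1−p)·100 = 221
150p + 100 = 221
p = (221 − 100) / 150

p = 0.807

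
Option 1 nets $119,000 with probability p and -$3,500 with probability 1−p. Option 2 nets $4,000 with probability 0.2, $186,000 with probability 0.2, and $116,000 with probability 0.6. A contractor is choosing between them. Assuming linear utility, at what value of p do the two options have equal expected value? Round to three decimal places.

p = 0.907

EV(Option 2) = 0.2 × 4000 + 0.2 × 186000 + 0.6 × 116000 = 800 + 37200 + 69600 = 107600
p·119000 + (1−p)·(-3500) = 107600
122500p − 3500 = 107600
p = (107600 + 3500) / 122500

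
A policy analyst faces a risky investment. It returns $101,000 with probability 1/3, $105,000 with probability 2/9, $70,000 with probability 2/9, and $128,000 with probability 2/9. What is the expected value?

EV = 1/3 × 101000 + 2/9 × 105000 + 2/9 × 70000 + 2/9 × 128000 = 33666.6667 + 23333.3333 + 15555.5556 + 28444.4444 = 101000

$101,000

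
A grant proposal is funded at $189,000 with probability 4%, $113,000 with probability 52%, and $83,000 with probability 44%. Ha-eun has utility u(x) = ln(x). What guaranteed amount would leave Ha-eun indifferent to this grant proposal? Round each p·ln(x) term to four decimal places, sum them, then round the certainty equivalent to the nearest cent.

$100,709.96

E[u] = 0.04·ln(189000) + 0.52·ln(113000) + 0.44·ln(83000) = 0.4860 + 6.0503 + 4.9837 = 11.5200
CE = e^11.5200 ≈ 100709.96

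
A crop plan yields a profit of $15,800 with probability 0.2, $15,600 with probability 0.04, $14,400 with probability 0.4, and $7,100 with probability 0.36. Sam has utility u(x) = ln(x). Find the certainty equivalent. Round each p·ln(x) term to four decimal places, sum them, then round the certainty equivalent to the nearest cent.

$11,409.48

E[u] = 0.2·ln(15800) + 0.04·ln(15600) + 0.4·ln(14400) + 0.36·ln(7100) = 1.9336 + 0.3862 + 3.8300 + 3.1924 = 9.3422
CE = e^9.3422 ≈ 11409.48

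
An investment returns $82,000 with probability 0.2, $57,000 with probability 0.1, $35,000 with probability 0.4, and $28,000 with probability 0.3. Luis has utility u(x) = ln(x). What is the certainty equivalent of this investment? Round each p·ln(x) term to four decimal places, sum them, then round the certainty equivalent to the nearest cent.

E[u] = 0.2·ln(82000) + 0.1·ln(57000) + 0.4·ln(35000) + 0.3·ln(28000) = 2.2629 + 1.0951 + 4.1852 + 3.0720 = 10.6152
CE = e^10.6152 ≈ 40749.55

$40,749.55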